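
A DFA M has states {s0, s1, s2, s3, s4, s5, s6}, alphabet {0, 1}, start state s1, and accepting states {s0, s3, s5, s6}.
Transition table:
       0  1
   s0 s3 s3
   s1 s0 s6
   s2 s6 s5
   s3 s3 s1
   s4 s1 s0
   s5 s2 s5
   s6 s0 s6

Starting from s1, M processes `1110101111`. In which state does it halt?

s6

s1 --1--> s6
s6 --1--> s6
s6 --1--> s6
s6 --0--> s0
s0 --1--> s3
s3 --0--> s3
s3 --1--> s1
s1 --1--> s6
s6 --1--> s6
s6 --1--> s6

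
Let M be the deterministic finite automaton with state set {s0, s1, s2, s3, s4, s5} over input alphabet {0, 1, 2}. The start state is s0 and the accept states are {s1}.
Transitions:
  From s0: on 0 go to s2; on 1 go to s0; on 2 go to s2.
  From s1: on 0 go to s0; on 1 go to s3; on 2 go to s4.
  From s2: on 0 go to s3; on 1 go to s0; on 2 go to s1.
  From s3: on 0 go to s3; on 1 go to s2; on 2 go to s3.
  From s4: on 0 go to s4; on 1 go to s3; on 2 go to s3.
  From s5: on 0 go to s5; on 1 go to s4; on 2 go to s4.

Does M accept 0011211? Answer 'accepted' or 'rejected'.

rejected

s0 --0--> s2
s2 --0--> s3
s3 --1--> s2
s2 --1--> s0
s0 --2--> s2
s2 --1--> s0
s0 --1--> s0
End in state s0, which is not an accepting state.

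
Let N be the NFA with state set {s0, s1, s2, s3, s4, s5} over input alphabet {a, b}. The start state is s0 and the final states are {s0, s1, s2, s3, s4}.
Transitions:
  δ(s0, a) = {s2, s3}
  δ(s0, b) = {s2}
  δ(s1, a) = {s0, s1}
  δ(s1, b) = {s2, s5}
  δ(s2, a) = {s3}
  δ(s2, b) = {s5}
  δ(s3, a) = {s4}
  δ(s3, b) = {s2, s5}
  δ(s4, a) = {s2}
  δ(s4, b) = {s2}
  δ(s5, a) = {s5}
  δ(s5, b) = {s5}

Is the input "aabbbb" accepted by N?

rejected

Start: {s0}
read a: {s2, s3}
read a: {s3, s4}
read b: {s2, s5}
read b: {s5}
read b: {s5}
read b: {s5}
Reachable ∩ accepting = {} — empty.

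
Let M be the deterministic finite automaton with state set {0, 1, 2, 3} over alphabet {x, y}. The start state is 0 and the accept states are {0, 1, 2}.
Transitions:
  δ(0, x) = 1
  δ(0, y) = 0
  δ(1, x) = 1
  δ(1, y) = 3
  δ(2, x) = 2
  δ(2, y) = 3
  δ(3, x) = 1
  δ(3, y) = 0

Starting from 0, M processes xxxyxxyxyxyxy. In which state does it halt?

3

0 --x--> 1
1 --x--> 1
1 --x--> 1
1 --y--> 3
3 --x--> 1
1 --x--> 1
1 --y--> 3
3 --x--> 1
1 --y--> 3
3 --x--> 1
1 --y--> 3
3 --x--> 1
1 --y--> 3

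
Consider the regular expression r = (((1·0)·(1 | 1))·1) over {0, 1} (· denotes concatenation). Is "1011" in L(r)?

yes

Split as 101·1: ((1·0)·(1|1)) matches 101 and 1 matches 1.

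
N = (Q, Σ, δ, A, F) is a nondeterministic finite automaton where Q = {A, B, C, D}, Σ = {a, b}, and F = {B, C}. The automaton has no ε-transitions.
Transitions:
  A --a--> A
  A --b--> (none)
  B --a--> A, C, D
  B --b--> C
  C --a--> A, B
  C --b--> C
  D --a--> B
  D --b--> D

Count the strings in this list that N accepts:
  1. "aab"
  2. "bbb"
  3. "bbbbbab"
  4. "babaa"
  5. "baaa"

0

"aab": rejected
"bbb": rejected
"bbbbbab": rejected
"babaa": rejected
"baaa": rejected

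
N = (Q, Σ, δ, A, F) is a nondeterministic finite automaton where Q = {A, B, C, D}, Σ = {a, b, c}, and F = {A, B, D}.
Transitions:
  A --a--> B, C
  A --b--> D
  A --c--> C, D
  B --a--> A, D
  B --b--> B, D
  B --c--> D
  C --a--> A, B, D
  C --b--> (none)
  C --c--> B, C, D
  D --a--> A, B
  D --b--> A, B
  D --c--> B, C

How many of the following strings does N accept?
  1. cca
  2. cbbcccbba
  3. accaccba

3

cca: accepted
cbbcccbba: accepted
accaccba: accepted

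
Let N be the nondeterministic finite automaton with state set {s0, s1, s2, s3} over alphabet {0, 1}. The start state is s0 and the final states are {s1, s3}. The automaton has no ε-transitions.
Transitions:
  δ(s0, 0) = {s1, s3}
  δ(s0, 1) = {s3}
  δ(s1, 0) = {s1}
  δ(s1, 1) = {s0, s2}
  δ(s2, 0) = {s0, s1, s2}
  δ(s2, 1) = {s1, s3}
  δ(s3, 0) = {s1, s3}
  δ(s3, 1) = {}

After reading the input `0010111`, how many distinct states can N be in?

Start: {s0}
read 0: {s1, s3}
read 0: {s1, s3}
read 1: {s0, s2}
read 0: {s0, s1, s2, s3}
read 1: {s0, s1, s2, s3}
read 1: {s0, s1, s2, s3}
read 1: {s0, s1, s2, s3}
Final reachable set {s0, s1, s2, s3} has 4 states.

4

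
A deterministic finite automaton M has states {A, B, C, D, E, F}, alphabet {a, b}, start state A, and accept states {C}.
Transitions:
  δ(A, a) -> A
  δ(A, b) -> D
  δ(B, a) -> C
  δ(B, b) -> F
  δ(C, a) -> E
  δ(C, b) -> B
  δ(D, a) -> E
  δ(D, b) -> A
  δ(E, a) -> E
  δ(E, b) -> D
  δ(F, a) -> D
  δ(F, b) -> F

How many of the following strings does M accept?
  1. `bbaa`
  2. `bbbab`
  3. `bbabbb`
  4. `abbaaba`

0

`bbaa`: rejected
`bbbab`: rejected
`bbabbb`: rejected
`abbaaba`: rejected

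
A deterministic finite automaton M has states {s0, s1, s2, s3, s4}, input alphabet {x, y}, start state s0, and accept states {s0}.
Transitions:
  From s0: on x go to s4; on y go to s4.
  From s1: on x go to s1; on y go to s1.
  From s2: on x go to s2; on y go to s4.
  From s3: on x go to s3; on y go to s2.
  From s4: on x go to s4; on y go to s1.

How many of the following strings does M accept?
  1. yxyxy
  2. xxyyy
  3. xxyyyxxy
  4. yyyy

yxyxy: rejected
xxyyy: rejected
xxyyyxxy: rejected
yyyy: rejected

0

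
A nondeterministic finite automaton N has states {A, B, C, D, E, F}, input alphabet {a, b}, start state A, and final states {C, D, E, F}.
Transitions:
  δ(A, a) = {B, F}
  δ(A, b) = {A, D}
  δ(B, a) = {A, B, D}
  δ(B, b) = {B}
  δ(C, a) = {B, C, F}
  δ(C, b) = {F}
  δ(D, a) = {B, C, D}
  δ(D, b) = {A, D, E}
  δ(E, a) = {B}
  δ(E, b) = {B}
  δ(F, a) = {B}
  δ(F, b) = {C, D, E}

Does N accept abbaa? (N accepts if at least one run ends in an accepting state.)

accepted

Start: {A}
read a: {B, F}
read b: {B, C, D, E}
read b: {A, B, D, E, F}
read a: {A, B, C, D, F}
read a: {A, B, C, D, F}
Reachable ∩ accepting = {C, D, F} — nonempty.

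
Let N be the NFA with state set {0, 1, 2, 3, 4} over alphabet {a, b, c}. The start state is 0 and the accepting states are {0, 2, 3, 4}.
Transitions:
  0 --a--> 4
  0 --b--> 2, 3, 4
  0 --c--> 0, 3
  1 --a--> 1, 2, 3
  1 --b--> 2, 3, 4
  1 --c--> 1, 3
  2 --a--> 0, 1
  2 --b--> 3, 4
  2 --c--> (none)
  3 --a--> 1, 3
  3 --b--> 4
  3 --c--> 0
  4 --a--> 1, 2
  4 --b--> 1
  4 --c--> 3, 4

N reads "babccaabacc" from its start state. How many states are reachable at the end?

3

Start: {0}
read b: {2, 3, 4}
read a: {0, 1, 2, 3}
read b: {2, 3, 4}
read c: {0, 3, 4}
read c: {0, 3, 4}
read a: {1, 2, 3, 4}
read a: {0, 1, 2, 3}
read b: {2, 3, 4}
read a: {0, 1, 2, 3}
read c: {0, 1, 3}
read c: {0, 1, 3}
Final reachable set {0, 1, 3} has 3 states.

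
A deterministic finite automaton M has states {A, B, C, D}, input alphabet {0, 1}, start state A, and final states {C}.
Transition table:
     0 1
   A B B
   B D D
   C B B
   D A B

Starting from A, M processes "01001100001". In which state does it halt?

B

A --0--> B
B --1--> D
D --0--> A
A --0--> B
B --1--> D
D --1--> B
B --0--> D
D --0--> A
A --0--> B
B --0--> D
D --1--> B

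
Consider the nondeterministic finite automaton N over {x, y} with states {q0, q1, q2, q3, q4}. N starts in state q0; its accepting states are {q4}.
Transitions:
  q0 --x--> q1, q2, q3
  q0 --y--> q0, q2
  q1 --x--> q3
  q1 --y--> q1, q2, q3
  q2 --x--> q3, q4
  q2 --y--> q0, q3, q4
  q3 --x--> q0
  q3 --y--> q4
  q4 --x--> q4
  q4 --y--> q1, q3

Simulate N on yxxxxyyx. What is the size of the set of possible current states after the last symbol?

5

Start: {q0}
read y: {q0, q2}
read x: {q1, q2, q3, q4}
read x: {q0, q3, q4}
read x: {q0, q1, q2, q3, q4}
read x: {q0, q1, q2, q3, q4}
read y: {q0, q1, q2, q3, q4}
read y: {q0, q1, q2, q3, q4}
read x: {q0, q1, q2, q3, q4}
Final reachable set {q0, q1, q2, q3, q4} has 5 states.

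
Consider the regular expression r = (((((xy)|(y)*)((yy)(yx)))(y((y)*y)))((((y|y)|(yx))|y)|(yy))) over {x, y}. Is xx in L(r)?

No split of xx into u·v has ((((xy)|(y)*)((yy)(yx)))(y((y)*y))) matching u and ((((y|y)|(yx))|y)|(yy)) matching v.

no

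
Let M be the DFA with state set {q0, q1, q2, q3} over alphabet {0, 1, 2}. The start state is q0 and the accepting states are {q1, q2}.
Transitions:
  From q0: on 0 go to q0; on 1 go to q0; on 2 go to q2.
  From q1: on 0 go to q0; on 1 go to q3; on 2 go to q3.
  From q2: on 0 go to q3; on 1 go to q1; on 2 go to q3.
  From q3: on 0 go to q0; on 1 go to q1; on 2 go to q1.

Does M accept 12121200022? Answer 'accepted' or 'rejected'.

q0 --1--> q0
q0 --2--> q2
q2 --1--> q1
q1 --2--> q3
q3 --1--> q1
q1 --2--> q3
q3 --0--> q0
q0 --0--> q0
q0 --0--> q0
q0 --2--> q2
q2 --2--> q3
End in state q3, which is not an accepting state.

rejected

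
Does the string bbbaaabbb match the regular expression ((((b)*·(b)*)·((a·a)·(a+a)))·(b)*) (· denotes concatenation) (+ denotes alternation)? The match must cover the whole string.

Split as bbbaaa·bbb: (((b)*·(b)*)·((a·a)·(a+a))) matches bbbaaa and (b)* matches bbb.

yes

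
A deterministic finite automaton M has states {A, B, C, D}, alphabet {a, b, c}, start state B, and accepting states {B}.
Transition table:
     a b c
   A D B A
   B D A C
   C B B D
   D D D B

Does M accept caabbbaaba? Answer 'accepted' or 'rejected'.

rejected

B --c--> C
C --a--> B
B --a--> D
D --b--> D
D --b--> D
D --b--> D
D --a--> D
D --a--> D
D --b--> D
D --a--> D
End in state D, which is not an accepting state.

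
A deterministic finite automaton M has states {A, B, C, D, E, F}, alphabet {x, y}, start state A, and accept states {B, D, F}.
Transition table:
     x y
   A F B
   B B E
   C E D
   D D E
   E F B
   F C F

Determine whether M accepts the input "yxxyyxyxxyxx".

accepted

A --y--> B
B --x--> B
B --x--> B
B --y--> E
E --y--> B
B --x--> B
B --y--> E
E --x--> F
F --x--> C
C --y--> D
D --x--> D
D --x--> D
End in state D, which is an accepting state.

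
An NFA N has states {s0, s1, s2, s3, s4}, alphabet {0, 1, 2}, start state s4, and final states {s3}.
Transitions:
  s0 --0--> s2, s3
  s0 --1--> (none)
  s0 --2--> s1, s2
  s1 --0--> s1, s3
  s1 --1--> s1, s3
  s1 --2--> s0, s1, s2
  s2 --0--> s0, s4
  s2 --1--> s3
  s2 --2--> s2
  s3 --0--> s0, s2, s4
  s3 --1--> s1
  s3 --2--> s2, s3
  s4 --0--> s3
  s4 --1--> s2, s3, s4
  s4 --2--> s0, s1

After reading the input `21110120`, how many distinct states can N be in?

Start: {s4}
read 2: {s0, s1}
read 1: {s1, s3}
read 1: {s1, s3}
read 1: {s1, s3}
read 0: {s0, s1, s2, s3, s4}
read 1: {s1, s2, s3, s4}
read 2: {s0, s1, s2, s3}
read 0: {s0, s1, s2, s3, s4}
Final reachable set {s0, s1, s2, s3, s4} has 5 states.

5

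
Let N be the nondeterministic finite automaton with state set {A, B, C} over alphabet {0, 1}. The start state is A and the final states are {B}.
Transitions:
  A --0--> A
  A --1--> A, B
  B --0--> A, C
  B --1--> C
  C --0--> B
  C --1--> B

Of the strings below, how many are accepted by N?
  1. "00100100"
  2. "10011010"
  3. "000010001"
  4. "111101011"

"00100100": accepted
"10011010": accepted
"000010001": accepted
"111101011": accepted

4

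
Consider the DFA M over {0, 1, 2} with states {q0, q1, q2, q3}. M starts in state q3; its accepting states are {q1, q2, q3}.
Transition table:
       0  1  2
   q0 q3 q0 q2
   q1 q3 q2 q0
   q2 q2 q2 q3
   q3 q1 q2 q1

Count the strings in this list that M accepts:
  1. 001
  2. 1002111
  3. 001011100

3

001: accepted
1002111: accepted
001011100: accepted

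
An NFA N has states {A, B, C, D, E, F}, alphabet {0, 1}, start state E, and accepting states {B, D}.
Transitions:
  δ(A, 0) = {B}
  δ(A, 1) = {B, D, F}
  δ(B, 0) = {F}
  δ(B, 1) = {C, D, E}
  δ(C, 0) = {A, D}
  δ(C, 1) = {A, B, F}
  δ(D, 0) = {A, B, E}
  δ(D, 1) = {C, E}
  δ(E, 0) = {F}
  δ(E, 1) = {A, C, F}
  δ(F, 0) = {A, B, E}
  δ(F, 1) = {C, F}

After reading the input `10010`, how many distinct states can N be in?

5

Start: {E}
read 1: {A, C, F}
read 0: {A, B, D, E}
read 0: {A, B, E, F}
read 1: {A, B, C, D, E, F}
read 0: {A, B, D, E, F}
Final reachable set {A, B, D, E, F} has 5 states.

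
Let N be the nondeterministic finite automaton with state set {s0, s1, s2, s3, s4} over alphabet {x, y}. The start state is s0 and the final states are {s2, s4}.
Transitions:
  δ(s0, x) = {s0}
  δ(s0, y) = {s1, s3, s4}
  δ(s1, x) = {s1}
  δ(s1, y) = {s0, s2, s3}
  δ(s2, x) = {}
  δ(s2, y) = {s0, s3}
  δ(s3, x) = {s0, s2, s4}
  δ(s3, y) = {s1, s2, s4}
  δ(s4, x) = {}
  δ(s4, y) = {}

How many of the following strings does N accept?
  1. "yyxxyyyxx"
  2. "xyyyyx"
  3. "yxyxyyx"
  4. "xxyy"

3

"yyxxyyyxx": rejected
"xyyyyx": accepted
"yxyxyyx": accepted
"xxyy": accepted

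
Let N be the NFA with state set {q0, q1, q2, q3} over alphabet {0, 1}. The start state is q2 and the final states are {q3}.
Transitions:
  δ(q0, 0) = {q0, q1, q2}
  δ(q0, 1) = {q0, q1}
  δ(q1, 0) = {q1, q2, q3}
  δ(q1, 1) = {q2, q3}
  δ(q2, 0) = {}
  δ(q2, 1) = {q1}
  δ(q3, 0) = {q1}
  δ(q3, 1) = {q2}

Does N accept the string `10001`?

accepted

Start: {q2}
read 1: {q1}
read 0: {q1, q2, q3}
read 0: {q1, q2, q3}
read 0: {q1, q2, q3}
read 1: {q1, q2, q3}
Reachable ∩ accepting = {q3} — nonempty.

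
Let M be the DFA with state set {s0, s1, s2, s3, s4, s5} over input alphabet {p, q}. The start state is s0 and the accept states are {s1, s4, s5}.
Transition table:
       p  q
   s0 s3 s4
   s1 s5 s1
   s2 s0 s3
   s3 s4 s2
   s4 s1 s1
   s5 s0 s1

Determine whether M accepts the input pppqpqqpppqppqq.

rejected

s0 --p--> s3
s3 --p--> s4
s4 --p--> s1
s1 --q--> s1
s1 --p--> s5
s5 --q--> s1
s1 --q--> s1
s1 --p--> s5
s5 --p--> s0
s0 --p--> s3
s3 --q--> s2
s2 --p--> s0
s0 --p--> s3
s3 --q--> s2
s2 --q--> s3
End in state s3, which is not an accepting state.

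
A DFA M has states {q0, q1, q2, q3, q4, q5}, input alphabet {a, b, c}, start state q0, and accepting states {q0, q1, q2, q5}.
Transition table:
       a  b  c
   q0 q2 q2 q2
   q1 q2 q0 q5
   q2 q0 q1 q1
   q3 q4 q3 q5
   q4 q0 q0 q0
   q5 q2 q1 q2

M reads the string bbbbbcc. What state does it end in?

q0 --b--> q2
q2 --b--> q1
q1 --b--> q0
q0 --b--> q2
q2 --b--> q1
q1 --c--> q5
q5 --c--> q2

q2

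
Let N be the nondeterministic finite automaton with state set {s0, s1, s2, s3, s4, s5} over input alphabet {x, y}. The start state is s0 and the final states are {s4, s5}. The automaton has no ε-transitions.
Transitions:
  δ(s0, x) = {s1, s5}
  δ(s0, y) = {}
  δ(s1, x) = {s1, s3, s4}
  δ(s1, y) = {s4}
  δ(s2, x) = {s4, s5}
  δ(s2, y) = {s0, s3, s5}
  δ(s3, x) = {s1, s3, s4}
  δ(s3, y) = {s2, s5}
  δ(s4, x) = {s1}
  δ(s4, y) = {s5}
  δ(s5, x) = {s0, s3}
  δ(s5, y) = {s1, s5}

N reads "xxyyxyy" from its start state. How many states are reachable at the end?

Start: {s0}
read x: {s1, s5}
read x: {s0, s1, s3, s4}
read y: {s2, s4, s5}
read y: {s0, s1, s3, s5}
read x: {s0, s1, s3, s4, s5}
read y: {s1, s2, s4, s5}
read y: {s0, s1, s3, s4, s5}
Final reachable set {s0, s1, s3, s4, s5} has 5 states.

5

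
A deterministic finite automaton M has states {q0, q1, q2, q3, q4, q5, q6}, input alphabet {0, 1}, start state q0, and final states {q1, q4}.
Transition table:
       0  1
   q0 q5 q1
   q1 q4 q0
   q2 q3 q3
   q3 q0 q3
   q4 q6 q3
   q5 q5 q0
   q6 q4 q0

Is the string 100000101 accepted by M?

accepted

q0 --1--> q1
q1 --0--> q4
q4 --0--> q6
q6 --0--> q4
q4 --0--> q6
q6 --0--> q4
q4 --1--> q3
q3 --0--> q0
q0 --1--> q1
End in state q1, which is an accepting state.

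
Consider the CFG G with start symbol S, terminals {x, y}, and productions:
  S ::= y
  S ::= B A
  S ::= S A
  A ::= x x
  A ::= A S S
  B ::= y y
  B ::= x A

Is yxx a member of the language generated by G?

yes

S ⇒ SA ⇒ yA ⇒ yxx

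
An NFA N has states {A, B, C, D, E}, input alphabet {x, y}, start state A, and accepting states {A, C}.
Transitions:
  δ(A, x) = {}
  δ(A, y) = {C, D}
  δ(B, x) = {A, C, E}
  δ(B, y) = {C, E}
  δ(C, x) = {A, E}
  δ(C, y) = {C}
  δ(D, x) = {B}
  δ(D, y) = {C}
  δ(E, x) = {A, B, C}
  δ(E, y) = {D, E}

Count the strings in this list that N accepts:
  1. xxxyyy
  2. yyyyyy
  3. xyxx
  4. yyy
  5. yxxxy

xxxyyy: rejected
yyyyyy: accepted
xyxx: rejected
yyy: accepted
yxxxy: accepted

3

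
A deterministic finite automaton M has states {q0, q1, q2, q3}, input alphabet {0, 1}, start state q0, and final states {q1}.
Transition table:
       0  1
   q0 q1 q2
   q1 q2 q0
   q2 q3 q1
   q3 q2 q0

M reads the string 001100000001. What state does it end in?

q0 --0--> q1
q1 --0--> q2
q2 --1--> q1
q1 --1--> q0
q0 --0--> q1
q1 --0--> q2
q2 --0--> q3
q3 --0--> q2
q2 --0--> q3
q3 --0--> q2
q2 --0--> q3
q3 --1--> q0

q0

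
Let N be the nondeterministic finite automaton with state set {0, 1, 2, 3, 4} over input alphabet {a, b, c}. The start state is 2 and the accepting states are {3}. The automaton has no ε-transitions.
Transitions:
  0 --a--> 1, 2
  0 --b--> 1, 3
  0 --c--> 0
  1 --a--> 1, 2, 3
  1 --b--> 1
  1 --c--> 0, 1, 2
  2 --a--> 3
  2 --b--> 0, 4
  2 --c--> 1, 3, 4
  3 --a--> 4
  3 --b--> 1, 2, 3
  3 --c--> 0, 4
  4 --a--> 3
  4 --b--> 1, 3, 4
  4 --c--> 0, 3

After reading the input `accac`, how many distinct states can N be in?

Start: {2}
read a: {3}
read c: {0, 4}
read c: {0, 3}
read a: {1, 2, 4}
read c: {0, 1, 2, 3, 4}
Final reachable set {0, 1, 2, 3, 4} has 5 states.

5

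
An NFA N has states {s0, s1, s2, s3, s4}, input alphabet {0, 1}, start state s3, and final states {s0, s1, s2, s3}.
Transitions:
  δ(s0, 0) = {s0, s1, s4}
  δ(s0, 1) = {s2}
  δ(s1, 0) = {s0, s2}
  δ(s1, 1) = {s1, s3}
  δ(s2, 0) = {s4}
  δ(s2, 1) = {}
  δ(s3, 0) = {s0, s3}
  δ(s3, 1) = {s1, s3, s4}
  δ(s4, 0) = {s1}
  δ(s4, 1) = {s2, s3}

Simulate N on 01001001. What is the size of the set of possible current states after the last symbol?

Start: {s3}
read 0: {s0, s3}
read 1: {s1, s2, s3, s4}
read 0: {s0, s1, s2, s3, s4}
read 0: {s0, s1, s2, s3, s4}
read 1: {s1, s2, s3, s4}
read 0: {s0, s1, s2, s3, s4}
read 0: {s0, s1, s2, s3, s4}
read 1: {s1, s2, s3, s4}
Final reachable set {s1, s2, s3, s4} has 4 states.

4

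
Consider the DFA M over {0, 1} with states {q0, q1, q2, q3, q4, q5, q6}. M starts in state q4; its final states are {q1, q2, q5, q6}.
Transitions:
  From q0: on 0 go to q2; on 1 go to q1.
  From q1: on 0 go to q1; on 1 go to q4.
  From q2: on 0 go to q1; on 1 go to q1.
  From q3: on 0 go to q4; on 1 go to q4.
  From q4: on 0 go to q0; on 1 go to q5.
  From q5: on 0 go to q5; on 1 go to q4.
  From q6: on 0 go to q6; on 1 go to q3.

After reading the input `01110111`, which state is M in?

q4 --0--> q0
q0 --1--> q1
q1 --1--> q4
q4 --1--> q5
q5 --0--> q5
q5 --1--> q4
q4 --1--> q5
q5 --1--> q4

q4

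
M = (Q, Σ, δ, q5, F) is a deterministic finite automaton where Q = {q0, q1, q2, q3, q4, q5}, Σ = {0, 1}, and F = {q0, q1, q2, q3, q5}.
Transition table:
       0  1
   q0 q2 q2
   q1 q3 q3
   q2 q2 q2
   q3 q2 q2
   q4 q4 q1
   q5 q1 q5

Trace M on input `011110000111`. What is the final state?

q2

q5 --0--> q1
q1 --1--> q3
q3 --1--> q2
q2 --1--> q2
q2 --1--> q2
q2 --0--> q2
q2 --0--> q2
q2 --0--> q2
q2 --0--> q2
q2 --1--> q2
q2 --1--> q2
q2 --1--> q2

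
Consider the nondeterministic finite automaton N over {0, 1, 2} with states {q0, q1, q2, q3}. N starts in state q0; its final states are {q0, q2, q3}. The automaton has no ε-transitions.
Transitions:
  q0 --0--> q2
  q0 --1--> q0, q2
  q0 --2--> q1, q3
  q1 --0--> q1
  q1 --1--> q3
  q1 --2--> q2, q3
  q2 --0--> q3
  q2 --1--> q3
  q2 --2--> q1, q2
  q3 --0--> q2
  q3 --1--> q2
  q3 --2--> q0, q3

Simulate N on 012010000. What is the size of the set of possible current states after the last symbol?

Start: {q0}
read 0: {q2}
read 1: {q3}
read 2: {q0, q3}
read 0: {q2}
read 1: {q3}
read 0: {q2}
read 0: {q3}
read 0: {q2}
read 0: {q3}
Final reachable set {q3} has 1 state.

1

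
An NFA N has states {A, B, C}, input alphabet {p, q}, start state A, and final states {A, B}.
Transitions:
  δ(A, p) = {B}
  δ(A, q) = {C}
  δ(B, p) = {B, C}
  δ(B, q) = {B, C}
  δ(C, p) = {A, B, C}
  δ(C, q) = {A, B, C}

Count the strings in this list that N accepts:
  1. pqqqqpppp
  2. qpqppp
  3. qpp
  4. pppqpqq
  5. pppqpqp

5

pqqqqpppp: accepted
qpqppp: accepted
qpp: accepted
pppqpqq: accepted
pppqpqp: accepted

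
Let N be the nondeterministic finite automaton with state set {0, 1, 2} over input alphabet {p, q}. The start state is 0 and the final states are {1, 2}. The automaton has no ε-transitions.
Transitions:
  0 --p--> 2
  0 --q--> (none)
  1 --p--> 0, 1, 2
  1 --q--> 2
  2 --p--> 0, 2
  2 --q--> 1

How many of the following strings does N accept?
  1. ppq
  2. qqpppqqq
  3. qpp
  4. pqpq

ppq: accepted
qqpppqqq: rejected
qpp: rejected
pqpq: accepted

2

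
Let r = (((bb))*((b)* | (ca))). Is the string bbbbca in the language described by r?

Split as bbbb·ca: ((bb))* matches bbbb and ((b)*|(ca)) matches ca.

yes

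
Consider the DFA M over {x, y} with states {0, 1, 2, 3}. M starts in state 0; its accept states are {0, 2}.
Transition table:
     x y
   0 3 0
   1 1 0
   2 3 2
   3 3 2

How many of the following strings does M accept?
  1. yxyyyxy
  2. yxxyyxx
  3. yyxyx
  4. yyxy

2

yxyyyxy: accepted
yxxyyxx: rejected
yyxyx: rejected
yyxy: accepted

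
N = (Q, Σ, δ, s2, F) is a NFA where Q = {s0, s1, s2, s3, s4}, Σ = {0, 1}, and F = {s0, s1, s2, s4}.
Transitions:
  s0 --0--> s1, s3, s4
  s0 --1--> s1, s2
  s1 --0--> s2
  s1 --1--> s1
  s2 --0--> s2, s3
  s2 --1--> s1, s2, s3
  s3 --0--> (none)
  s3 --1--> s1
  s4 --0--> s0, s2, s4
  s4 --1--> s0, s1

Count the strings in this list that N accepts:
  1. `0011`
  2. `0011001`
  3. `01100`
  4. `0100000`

4

`0011`: accepted
`0011001`: accepted
`01100`: accepted
`0100000`: accepted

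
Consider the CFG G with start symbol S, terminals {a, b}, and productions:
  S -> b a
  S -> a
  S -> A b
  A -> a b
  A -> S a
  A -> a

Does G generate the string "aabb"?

no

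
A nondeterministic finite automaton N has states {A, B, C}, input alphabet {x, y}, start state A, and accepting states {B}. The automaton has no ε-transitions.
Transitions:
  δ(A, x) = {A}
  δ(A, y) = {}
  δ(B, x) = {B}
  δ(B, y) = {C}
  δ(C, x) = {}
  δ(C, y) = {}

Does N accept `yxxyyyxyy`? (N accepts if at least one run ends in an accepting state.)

rejected

Start: {A}
read y: {}
The reachable set is empty and stays empty for the remaining 8 symbols.
Reachable ∩ accepting = {} — empty.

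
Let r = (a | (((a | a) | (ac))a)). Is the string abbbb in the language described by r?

Neither a nor (((a|a)|(ac))a) matches abbbb.

no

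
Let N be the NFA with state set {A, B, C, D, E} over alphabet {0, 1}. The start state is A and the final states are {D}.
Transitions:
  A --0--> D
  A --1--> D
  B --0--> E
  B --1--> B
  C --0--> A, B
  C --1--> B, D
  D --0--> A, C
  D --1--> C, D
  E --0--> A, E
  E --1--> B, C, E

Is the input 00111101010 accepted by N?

rejected

Start: {A}
read 0: {D}
read 0: {A, C}
read 1: {B, D}
read 1: {B, C, D}
read 1: {B, C, D}
read 1: {B, C, D}
read 0: {A, B, C, E}
read 1: {B, C, D, E}
read 0: {A, B, C, E}
read 1: {B, C, D, E}
read 0: {A, B, C, E}
Reachable ∩ accepting = {} — empty.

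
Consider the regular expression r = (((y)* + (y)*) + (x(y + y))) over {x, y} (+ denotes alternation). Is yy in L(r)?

The left alternative ((y)*+(y)*) matches yy.

yes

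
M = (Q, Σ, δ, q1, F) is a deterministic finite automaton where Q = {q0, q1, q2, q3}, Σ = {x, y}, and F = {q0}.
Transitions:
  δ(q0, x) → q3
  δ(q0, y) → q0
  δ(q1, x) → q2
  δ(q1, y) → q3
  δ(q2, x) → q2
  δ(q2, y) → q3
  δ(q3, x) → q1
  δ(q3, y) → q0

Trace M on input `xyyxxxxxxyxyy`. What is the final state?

q0

q1 --x--> q2
q2 --y--> q3
q3 --y--> q0
q0 --x--> q3
q3 --x--> q1
q1 --x--> q2
q2 --x--> q2
q2 --x--> q2
q2 --x--> q2
q2 --y--> q3
q3 --x--> q1
q1 --y--> q3
q3 --y--> q0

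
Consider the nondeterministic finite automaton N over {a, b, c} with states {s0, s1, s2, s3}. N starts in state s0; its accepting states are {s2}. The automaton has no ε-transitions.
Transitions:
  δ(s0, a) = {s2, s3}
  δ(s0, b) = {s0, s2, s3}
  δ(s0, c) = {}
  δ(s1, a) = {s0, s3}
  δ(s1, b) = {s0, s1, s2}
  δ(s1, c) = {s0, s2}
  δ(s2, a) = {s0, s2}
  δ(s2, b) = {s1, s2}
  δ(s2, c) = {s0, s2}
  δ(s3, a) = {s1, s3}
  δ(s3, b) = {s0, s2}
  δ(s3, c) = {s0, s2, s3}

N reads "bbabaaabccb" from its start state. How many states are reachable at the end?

4

Start: {s0}
read b: {s0, s2, s3}
read b: {s0, s1, s2, s3}
read a: {s0, s1, s2, s3}
read b: {s0, s1, s2, s3}
read a: {s0, s1, s2, s3}
read a: {s0, s1, s2, s3}
read a: {s0, s1, s2, s3}
read b: {s0, s1, s2, s3}
read c: {s0, s2, s3}
read c: {s0, s2, s3}
read b: {s0, s1, s2, s3}
Final reachable set {s0, s1, s2, s3} has 4 states.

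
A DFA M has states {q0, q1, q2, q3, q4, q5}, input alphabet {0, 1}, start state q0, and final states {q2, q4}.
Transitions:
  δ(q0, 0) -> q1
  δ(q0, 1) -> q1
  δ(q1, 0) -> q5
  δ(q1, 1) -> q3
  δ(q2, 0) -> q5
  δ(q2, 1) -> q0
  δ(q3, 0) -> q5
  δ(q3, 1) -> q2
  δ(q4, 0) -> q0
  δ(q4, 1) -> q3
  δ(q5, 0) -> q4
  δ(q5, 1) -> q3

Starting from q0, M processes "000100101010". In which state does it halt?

q5

q0 --0--> q1
q1 --0--> q5
q5 --0--> q4
q4 --1--> q3
q3 --0--> q5
q5 --0--> q4
q4 --1--> q3
q3 --0--> q5
q5 --1--> q3
q3 --0--> q5
q5 --1--> q3
q3 --0--> q5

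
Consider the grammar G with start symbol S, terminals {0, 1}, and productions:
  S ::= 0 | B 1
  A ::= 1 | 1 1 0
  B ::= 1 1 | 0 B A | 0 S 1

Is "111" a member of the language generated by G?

yes

S ⇒ B1 ⇒ 111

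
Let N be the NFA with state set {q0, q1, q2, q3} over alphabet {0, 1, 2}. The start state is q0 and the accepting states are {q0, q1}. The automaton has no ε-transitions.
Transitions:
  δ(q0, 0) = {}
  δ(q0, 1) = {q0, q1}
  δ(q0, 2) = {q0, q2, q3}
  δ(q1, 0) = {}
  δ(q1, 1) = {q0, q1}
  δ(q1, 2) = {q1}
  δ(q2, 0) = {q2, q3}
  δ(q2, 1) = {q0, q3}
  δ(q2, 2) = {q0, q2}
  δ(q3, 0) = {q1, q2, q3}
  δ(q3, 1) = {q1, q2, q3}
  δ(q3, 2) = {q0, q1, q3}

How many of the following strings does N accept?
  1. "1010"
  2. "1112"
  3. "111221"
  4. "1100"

2

"1010": rejected
"1112": accepted
"111221": accepted
"1100": rejected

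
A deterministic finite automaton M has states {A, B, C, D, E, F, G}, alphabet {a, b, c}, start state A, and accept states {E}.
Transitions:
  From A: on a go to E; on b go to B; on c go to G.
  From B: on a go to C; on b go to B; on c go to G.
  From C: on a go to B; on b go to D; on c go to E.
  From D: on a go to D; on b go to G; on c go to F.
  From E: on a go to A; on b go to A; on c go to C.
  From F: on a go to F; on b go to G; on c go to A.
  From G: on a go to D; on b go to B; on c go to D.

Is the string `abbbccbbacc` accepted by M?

A --a--> E
E --b--> A
A --b--> B
B --b--> B
B --c--> G
G --c--> D
D --b--> G
G --b--> B
B --a--> C
C --c--> E
E --c--> C
End in state C, which is not an accepting state.

rejected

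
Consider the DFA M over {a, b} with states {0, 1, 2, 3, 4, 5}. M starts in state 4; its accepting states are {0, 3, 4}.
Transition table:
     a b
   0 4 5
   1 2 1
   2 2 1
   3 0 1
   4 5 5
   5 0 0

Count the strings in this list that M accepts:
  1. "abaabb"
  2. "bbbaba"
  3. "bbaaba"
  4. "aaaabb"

"abaabb": rejected
"bbbaba": accepted
"bbaaba": accepted
"aaaabb": rejected

2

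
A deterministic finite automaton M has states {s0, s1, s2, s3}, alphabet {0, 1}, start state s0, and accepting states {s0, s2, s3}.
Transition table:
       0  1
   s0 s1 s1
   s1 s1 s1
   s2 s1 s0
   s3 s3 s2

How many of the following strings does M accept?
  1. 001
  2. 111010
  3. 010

0

001: rejected
111010: rejected
010: rejected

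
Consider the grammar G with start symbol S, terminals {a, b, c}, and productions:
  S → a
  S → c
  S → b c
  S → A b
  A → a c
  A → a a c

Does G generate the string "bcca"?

no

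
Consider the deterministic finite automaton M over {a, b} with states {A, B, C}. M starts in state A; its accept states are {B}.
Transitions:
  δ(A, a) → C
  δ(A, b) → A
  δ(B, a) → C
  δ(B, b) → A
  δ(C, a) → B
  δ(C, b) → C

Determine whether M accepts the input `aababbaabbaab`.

A --a--> C
C --a--> B
B --b--> A
A --a--> C
C --b--> C
C --b--> C
C --a--> B
B --a--> C
C --b--> C
C --b--> C
C --a--> B
B --a--> C
C --b--> C
End in state C, which is not an accepting state.

rejected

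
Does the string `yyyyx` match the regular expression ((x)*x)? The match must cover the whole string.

no

No split of yyyyx into u·v has (x)* matching u and x matching v.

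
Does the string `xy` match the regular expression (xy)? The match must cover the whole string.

yes

Split as x·y: x matches x and y matches y.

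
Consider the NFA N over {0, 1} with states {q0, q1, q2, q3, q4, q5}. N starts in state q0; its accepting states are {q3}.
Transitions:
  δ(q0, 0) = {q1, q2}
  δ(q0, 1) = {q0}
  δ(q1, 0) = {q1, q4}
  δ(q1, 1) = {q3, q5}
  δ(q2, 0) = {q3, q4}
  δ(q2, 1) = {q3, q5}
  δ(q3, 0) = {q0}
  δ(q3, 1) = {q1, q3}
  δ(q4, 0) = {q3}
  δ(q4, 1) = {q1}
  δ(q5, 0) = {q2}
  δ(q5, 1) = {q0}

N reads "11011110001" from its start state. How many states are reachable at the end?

4

Start: {q0}
read 1: {q0}
read 1: {q0}
read 0: {q1, q2}
read 1: {q3, q5}
read 1: {q0, q1, q3}
read 1: {q0, q1, q3, q5}
read 1: {q0, q1, q3, q5}
read 0: {q0, q1, q2, q4}
read 0: {q1, q2, q3, q4}
read 0: {q0, q1, q3, q4}
read 1: {q0, q1, q3, q5}
Final reachable set {q0, q1, q3, q5} has 4 states.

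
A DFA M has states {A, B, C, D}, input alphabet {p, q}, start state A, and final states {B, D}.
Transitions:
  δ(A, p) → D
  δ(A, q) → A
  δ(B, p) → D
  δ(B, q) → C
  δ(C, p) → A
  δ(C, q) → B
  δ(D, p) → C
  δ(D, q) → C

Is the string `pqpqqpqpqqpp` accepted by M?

rejected

A --p--> D
D --q--> C
C --p--> A
A --q--> A
A --q--> A
A --p--> D
D --q--> C
C --p--> A
A --q--> A
A --q--> A
A --p--> D
D --p--> C
End in state C, which is not an accepting state.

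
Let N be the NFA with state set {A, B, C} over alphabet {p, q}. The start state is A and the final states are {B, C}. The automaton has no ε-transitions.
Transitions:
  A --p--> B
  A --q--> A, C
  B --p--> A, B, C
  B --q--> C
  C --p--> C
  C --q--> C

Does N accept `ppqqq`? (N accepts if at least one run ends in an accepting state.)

accepted

Start: {A}
read p: {B}
read p: {A, B, C}
read q: {A, C}
read q: {A, C}
read q: {A, C}
Reachable ∩ accepting = {C} — nonempty.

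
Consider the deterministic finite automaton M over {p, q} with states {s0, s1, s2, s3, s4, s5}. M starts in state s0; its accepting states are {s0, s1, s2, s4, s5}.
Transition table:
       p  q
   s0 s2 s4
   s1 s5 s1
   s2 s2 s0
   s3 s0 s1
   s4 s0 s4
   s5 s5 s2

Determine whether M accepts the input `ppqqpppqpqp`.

s0 --p--> s2
s2 --p--> s2
s2 --q--> s0
s0 --q--> s4
s4 --p--> s0
s0 --p--> s2
s2 --p--> s2
s2 --q--> s0
s0 --p--> s2
s2 --q--> s0
s0 --p--> s2
End in state s2, which is an accepting state.

accepted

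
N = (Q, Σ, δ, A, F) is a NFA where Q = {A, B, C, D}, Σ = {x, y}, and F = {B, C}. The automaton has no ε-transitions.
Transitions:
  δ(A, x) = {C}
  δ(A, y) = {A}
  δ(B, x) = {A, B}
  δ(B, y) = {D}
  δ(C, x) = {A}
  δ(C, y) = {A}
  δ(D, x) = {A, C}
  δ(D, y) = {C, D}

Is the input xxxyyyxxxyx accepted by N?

accepted

Start: {A}
read x: {C}
read x: {A}
read x: {C}
read y: {A}
read y: {A}
read y: {A}
read x: {C}
read x: {A}
read x: {C}
read y: {A}
read x: {C}
Reachable ∩ accepting = {C} — nonempty.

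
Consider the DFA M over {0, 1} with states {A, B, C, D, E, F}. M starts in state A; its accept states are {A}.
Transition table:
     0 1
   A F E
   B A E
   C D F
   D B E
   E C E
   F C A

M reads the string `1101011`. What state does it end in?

A

A --1--> E
E --1--> E
E --0--> C
C --1--> F
F --0--> C
C --1--> F
F --1--> A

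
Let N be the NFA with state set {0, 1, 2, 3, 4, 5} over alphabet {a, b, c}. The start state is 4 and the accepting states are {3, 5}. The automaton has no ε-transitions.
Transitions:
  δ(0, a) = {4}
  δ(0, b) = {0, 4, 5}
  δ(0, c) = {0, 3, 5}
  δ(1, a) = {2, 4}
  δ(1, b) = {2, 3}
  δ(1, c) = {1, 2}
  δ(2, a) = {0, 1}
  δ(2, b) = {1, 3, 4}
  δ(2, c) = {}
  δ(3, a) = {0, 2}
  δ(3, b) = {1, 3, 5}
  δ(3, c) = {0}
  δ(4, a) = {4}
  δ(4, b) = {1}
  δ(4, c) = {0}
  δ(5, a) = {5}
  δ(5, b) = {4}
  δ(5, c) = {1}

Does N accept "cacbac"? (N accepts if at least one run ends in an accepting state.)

rejected

Start: {4}
read c: {0}
read a: {4}
read c: {0}
read b: {0, 4, 5}
read a: {4, 5}
read c: {0, 1}
Reachable ∩ accepting = {} — empty.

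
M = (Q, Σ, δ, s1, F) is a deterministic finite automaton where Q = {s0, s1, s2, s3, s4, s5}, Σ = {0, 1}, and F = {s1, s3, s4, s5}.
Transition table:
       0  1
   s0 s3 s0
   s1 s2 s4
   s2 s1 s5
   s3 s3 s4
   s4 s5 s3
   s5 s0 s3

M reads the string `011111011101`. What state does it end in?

s1 --0--> s2
s2 --1--> s5
s5 --1--> s3
s3 --1--> s4
s4 --1--> s3
s3 --1--> s4
s4 --0--> s5
s5 --1--> s3
s3 --1--> s4
s4 --1--> s3
s3 --0--> s3
s3 --1--> s4

s4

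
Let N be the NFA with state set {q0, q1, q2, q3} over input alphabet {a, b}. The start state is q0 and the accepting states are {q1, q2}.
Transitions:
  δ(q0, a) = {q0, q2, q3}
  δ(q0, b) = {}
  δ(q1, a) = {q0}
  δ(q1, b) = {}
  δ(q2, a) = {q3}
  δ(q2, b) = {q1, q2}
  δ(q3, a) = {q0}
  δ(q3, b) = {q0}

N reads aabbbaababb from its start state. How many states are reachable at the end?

Start: {q0}
read a: {q0, q2, q3}
read a: {q0, q2, q3}
read b: {q0, q1, q2}
read b: {q1, q2}
read b: {q1, q2}
read a: {q0, q3}
read a: {q0, q2, q3}
read b: {q0, q1, q2}
read a: {q0, q2, q3}
read b: {q0, q1, q2}
read b: {q1, q2}
Final reachable set {q1, q2} has 2 states.

2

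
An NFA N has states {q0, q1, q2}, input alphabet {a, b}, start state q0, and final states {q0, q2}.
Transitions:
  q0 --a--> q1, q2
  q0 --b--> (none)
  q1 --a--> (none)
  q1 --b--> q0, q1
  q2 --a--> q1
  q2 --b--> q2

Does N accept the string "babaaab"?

Start: {q0}
read b: {}
The reachable set is empty and stays empty for the remaining 6 symbols.
Reachable ∩ accepting = {} — empty.

rejected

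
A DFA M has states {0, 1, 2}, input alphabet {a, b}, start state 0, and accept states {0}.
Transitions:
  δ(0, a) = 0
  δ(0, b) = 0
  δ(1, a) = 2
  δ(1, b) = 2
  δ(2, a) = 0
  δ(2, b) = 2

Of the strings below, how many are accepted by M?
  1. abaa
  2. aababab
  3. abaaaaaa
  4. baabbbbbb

abaa: accepted
aababab: accepted
abaaaaaa: accepted
baabbbbbb: accepted

4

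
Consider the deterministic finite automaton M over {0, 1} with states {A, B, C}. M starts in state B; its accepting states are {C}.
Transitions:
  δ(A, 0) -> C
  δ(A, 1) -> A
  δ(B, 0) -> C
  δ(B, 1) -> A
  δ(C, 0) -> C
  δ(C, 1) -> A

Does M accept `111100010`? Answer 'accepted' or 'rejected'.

accepted

B --1--> A
A --1--> A
A --1--> A
A --1--> A
A --0--> C
C --0--> C
C --0--> C
C --1--> A
A --0--> C
End in state C, which is an accepting state.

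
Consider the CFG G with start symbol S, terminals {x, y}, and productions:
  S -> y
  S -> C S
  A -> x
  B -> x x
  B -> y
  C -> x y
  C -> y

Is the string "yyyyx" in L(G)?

no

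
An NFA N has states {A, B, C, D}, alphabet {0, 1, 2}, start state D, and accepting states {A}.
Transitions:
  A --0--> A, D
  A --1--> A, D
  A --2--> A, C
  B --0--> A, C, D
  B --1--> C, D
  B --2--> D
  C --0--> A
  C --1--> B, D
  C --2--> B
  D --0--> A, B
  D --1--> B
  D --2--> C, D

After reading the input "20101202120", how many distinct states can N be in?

Start: {D}
read 2: {C, D}
read 0: {A, B}
read 1: {A, C, D}
read 0: {A, B, D}
read 1: {A, B, C, D}
read 2: {A, B, C, D}
read 0: {A, B, C, D}
read 2: {A, B, C, D}
read 1: {A, B, C, D}
read 2: {A, B, C, D}
read 0: {A, B, C, D}
Final reachable set {A, B, C, D} has 4 states.

4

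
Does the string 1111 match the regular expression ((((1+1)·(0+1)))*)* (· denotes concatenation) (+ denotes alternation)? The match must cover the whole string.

Split into 2 pieces 11 · 11; each matches (((1+1)·(0+1)))*.

yes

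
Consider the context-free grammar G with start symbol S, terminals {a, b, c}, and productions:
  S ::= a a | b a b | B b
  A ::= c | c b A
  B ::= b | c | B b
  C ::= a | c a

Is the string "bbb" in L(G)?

S ⇒ Bb ⇒ Bbb ⇒ bbb

yes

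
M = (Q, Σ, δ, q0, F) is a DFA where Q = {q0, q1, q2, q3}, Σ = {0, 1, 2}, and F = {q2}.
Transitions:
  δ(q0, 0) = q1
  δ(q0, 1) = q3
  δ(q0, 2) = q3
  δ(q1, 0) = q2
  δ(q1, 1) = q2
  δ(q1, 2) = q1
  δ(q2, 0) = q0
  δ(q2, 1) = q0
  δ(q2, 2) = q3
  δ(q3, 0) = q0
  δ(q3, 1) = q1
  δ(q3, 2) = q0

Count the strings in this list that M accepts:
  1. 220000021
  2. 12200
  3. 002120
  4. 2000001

220000021: rejected
12200: rejected
002120: accepted
2000001: accepted

2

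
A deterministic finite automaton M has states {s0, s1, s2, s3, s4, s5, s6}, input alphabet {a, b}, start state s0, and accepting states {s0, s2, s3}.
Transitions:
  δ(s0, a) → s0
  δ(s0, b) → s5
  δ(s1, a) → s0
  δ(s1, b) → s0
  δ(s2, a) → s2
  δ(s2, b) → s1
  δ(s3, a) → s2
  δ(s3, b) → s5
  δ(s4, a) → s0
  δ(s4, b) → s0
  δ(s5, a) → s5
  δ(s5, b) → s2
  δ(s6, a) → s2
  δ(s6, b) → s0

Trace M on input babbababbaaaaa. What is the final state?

s0 --b--> s5
s5 --a--> s5
s5 --b--> s2
s2 --b--> s1
s1 --a--> s0
s0 --b--> s5
s5 --a--> s5
s5 --b--> s2
s2 --b--> s1
s1 --a--> s0
s0 --a--> s0
s0 --a--> s0
s0 --a--> s0
s0 --a--> s0

s0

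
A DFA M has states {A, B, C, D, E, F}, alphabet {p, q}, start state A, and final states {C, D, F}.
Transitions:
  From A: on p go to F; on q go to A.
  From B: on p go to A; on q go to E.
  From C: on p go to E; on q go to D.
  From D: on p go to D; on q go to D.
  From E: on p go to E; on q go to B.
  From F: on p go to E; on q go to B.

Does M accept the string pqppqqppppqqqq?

A --p--> F
F --q--> B
B --p--> A
A --p--> F
F --q--> B
B --q--> E
E --p--> E
E --p--> E
E --p--> E
E --p--> E
E --q--> B
B --q--> E
E --q--> B
B --q--> E
End in state E, which is not an accepting state.

rejected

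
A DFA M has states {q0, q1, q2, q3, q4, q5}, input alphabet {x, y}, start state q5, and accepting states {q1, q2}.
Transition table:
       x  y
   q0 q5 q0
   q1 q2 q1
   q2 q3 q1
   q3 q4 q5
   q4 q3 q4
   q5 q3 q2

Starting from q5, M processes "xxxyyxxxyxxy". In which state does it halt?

q4

q5 --x--> q3
q3 --x--> q4
q4 --x--> q3
q3 --y--> q5
q5 --y--> q2
q2 --x--> q3
q3 --x--> q4
q4 --x--> q3
q3 --y--> q5
q5 --x--> q3
q3 --x--> q4
q4 --y--> q4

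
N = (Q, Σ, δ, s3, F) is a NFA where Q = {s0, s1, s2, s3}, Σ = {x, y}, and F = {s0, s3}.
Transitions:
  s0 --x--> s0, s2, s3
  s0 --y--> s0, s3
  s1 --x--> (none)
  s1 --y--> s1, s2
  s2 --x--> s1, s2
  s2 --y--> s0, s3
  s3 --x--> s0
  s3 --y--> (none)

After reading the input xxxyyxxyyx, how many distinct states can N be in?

4

Start: {s3}
read x: {s0}
read x: {s0, s2, s3}
read x: {s0, s1, s2, s3}
read y: {s0, s1, s2, s3}
read y: {s0, s1, s2, s3}
read x: {s0, s1, s2, s3}
read x: {s0, s1, s2, s3}
read y: {s0, s1, s2, s3}
read y: {s0, s1, s2, s3}
read x: {s0, s1, s2, s3}
Final reachable set {s0, s1, s2, s3} has 4 states.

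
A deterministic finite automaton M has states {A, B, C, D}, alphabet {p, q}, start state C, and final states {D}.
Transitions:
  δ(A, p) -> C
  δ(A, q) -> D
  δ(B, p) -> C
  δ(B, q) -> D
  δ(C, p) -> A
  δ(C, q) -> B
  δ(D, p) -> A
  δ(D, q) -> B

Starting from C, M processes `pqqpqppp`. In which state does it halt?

C --p--> A
A --q--> D
D --q--> B
B --p--> C
C --q--> B
B --p--> C
C --p--> A
A --p--> C

C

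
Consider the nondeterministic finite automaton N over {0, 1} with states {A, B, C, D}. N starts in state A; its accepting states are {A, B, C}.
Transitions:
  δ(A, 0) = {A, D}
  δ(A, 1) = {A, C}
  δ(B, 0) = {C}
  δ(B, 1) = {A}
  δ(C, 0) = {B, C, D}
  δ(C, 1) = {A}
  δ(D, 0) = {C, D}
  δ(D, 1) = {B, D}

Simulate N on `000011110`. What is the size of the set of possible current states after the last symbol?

4

Start: {A}
read 0: {A, D}
read 0: {A, C, D}
read 0: {A, B, C, D}
read 0: {A, B, C, D}
read 1: {A, B, C, D}
read 1: {A, B, C, D}
read 1: {A, B, C, D}
read 1: {A, B, C, D}
read 0: {A, B, C, D}
Final reachable set {A, B, C, D} has 4 states.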